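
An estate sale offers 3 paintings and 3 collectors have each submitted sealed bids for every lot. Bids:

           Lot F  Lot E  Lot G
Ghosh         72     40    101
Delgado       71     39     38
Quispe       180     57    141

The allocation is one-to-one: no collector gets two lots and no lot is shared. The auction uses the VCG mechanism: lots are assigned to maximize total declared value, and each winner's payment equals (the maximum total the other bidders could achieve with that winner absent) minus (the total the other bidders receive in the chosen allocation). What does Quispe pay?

Efficient allocation: Ghosh→Lot G ($101), Delgado→Lot E ($39), Quispe→Lot F ($180); total welfare W = $320.
Quispe receives Lot F at value $180, so the others get W − 180 = $140.
Without Quispe: best allocation of the remaining 2 bidders over all 3 lots is Ghosh→Lot G ($101), Delgado→Lot F ($71), total $172.
VCG payment = (others' best without Quispe) − (others' welfare with Quispe) = 172 − 140 = $32.

Quispe pays $32.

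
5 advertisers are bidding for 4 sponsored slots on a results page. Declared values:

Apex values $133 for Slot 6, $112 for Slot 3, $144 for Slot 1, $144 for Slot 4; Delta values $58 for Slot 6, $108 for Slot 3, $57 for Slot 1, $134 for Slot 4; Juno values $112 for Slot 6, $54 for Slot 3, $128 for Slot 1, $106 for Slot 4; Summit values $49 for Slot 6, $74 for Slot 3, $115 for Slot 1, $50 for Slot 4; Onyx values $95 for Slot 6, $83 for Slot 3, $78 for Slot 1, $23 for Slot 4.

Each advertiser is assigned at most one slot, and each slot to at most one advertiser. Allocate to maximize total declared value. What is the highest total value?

Maximum total: $479

Optimal: Juno→Slot 6 ($112), Delta→Slot 3 ($108), Summit→Slot 1 ($115), Apex→Slot 4 ($144) — total 112+108+115+144 = $479.
Column-greedy (each slot in turn goes to its best remaining advertiser) gives $419, worse by 60.
Checked against all permutations: $479 is optimal.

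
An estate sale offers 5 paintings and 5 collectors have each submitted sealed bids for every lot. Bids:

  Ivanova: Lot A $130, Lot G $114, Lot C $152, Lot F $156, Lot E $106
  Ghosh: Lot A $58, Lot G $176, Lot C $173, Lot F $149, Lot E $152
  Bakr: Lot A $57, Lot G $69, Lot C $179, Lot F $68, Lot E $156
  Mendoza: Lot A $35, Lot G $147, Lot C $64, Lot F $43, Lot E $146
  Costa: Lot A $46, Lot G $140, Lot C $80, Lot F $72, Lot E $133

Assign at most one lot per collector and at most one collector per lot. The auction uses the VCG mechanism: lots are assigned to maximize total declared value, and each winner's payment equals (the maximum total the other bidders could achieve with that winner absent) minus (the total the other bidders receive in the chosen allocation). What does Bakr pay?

Efficient allocation: Ivanova→Lot A ($130), Ghosh→Lot F ($149), Bakr→Lot C ($179), Mendoza→Lot E ($146), Costa→Lot G ($140); total welfare W = $744.
Bakr receives Lot C at value $179, so the others get W − 179 = $565.
Without Bakr: best allocation of the remaining 4 bidders over all 5 lots is Ivanova→Lot F ($156), Ghosh→Lot C ($173), Mendoza→Lot E ($146), Costa→Lot G ($140), total $615.
VCG payment = (others' best without Bakr) − (others' welfare with Bakr) = 615 − 565 = $50.

Bakr pays $50.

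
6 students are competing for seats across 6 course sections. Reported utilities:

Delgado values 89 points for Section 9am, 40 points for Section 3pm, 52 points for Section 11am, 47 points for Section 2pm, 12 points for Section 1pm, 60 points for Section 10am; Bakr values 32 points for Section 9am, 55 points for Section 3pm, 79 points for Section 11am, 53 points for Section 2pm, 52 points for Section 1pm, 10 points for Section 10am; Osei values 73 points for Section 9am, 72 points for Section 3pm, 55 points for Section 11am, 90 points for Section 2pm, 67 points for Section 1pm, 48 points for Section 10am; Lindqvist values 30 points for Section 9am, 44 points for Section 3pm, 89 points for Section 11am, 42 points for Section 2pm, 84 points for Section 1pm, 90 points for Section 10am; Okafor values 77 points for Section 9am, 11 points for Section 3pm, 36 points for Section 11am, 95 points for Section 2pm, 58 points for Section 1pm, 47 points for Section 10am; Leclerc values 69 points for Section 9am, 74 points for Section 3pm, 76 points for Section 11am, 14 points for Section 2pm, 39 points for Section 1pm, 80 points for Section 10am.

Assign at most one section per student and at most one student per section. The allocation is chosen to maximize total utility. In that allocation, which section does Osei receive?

Optimal: Delgado→Section 9am (89 points), Bakr→Section 11am (79 points), Osei→Section 3pm (72 points), Lindqvist→Section 1pm (84 points), Okafor→Section 2pm (95 points), Leclerc→Section 10am (80 points) — total 89+79+72+84+95+80 = 499 points.
Row-greedy (each student in turn takes its best remaining section) gives 480 points, worse by 19.
Checked against all permutations: 499 points is optimal.
Osei's own top section is Section 2pm (90 points), but forcing Osei→Section 2pm and reassigning the rest optimally gives only 480 points — worse by 19.

Osei receives Section 3pm.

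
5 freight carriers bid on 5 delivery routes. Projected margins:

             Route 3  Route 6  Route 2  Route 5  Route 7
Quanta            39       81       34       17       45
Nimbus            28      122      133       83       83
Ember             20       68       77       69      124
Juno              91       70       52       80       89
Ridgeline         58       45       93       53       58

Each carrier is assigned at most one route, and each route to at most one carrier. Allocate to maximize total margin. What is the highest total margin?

Maximum total: $482k

This is a one-to-one assignment (maximum-weight bipartite matching).
Optimal: Quanta→Route 6 ($81k), Nimbus→Route 2 ($133k), Ember→Route 7 ($124k), Juno→Route 3 ($91k), Ridgeline→Route 5 ($53k) — total 81+133+124+91+53 = $482k.
Column-greedy (each route in turn goes to its best remaining carrier) gives $420k, worse by 62.
Next-best assignment: Quanta→Route 6, Nimbus→Route 2, Ember→Route 7, Juno→Route 5, Ridgeline→Route 3 = $476k.
Swapping Ember↔Nimbus (Ember→Route 2 $77k, Nimbus→Route 7 $83k) loses 97.
No other one-to-one assignment exceeds $482k.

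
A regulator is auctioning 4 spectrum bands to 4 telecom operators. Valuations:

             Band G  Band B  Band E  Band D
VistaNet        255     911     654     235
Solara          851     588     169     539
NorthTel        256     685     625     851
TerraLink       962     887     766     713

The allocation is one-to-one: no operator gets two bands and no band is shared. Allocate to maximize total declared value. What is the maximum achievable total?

Maximum total: $3379M

Optimal: VistaNet→Band B ($911M), Solara→Band G ($851M), NorthTel→Band D ($851M), TerraLink→Band E ($766M) — total 911+851+851+766 = $3379M.
Max-entry greedy (repeatedly take the single best remaining cell) gives $2893M, worse by 486.
Next-best assignment: VistaNet→Band E, Solara→Band G, NorthTel→Band D, TerraLink→Band B = $3243M.
Every other assignment is strictly worse.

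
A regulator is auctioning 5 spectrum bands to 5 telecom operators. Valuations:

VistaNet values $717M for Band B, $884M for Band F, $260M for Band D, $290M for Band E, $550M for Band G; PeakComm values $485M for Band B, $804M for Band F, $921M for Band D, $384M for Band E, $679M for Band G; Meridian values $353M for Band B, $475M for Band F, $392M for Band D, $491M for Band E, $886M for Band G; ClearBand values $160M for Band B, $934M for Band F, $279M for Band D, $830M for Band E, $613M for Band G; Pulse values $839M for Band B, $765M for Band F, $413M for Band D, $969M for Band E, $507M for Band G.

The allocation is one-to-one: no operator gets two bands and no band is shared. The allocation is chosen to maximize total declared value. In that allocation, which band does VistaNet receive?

This is a one-to-one assignment (maximum-weight bipartite matching).
Optimal: VistaNet→Band B ($717M), PeakComm→Band D ($921M), Meridian→Band G ($886M), ClearBand→Band F ($934M), Pulse→Band E ($969M) — total 717+921+886+934+969 = $4427M.
Column-greedy (each band in turn goes to its best remaining operator) gives $3735M, worse by 692.
Checked against all permutations: $4427M is optimal.
VistaNet's own top band is Band F ($884M), but forcing VistaNet→Band F and reassigning the rest optimally gives only $4360M — worse by 67.

VistaNet receives Band B.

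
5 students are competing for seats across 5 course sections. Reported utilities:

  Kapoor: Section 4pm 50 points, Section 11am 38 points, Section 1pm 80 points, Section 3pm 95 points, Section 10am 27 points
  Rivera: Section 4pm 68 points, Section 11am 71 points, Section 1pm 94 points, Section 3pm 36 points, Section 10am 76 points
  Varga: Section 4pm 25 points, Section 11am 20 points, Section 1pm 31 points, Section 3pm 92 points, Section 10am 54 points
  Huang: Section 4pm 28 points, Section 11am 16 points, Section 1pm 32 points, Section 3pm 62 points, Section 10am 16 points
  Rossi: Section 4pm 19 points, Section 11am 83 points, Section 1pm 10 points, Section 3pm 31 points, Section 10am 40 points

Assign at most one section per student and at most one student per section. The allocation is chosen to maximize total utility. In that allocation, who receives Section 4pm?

Optimal: Kapoor→Section 1pm (80 points), Rivera→Section 10am (76 points), Varga→Section 3pm (92 points), Huang→Section 4pm (28 points), Rossi→Section 11am (83 points) — total 80+76+92+28+83 = 359 points.
Huang's own top section is Section 3pm (62 points), but forcing Huang→Section 3pm and reassigning the rest optimally gives only 347 points — worse by 12.

Huang receives Section 4pm.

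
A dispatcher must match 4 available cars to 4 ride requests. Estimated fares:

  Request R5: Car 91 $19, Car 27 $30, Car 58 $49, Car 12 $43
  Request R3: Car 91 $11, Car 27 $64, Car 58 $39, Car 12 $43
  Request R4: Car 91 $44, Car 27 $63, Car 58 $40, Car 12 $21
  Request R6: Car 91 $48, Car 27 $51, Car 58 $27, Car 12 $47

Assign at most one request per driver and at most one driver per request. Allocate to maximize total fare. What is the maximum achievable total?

Maximum total: $204

Optimal: Car 91→Request R4 ($44), Car 27→Request R3 ($64), Car 58→Request R5 ($49), Car 12→Request R6 ($47) — total 44+64+49+47 = $204.
Max-entry greedy (repeatedly take the single best remaining cell) gives $182, worse by 22.
Next-best assignment: Car 91→Request R6, Car 27→Request R4, Car 58→Request R5, Car 12→Request R3 = $203.
Checked against all permutations: $204 is optimal.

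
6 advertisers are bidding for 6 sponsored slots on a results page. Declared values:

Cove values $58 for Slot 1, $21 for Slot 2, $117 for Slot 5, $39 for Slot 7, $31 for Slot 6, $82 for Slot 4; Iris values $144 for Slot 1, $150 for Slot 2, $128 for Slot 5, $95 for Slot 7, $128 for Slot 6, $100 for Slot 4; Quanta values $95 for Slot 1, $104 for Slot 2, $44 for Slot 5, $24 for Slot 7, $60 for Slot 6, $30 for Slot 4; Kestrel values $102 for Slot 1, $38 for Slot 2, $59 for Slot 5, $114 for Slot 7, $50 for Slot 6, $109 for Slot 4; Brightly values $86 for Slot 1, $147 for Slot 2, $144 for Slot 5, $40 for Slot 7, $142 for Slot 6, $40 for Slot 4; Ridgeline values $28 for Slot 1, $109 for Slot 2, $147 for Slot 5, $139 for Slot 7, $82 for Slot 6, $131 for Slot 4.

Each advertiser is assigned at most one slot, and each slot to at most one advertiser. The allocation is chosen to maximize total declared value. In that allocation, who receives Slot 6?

Brightly receives Slot 6.

Optimal: Cove→Slot 5 ($117), Iris→Slot 1 ($144), Quanta→Slot 2 ($104), Kestrel→Slot 4 ($109), Brightly→Slot 6 ($142), Ridgeline→Slot 7 ($139) — total 117+144+104+109+142+139 = $755.
Column-greedy (each slot in turn goes to its best remaining advertiser) gives $694, worse by 61.
Swapping Cove↔Ridgeline (Cove→Slot 7 $39, Ridgeline→Slot 5 $147) loses 70.
Brightly's own top slot is Slot 2 ($147), but forcing Brightly→Slot 2 and reassigning the rest optimally gives only $735 — worse by 20.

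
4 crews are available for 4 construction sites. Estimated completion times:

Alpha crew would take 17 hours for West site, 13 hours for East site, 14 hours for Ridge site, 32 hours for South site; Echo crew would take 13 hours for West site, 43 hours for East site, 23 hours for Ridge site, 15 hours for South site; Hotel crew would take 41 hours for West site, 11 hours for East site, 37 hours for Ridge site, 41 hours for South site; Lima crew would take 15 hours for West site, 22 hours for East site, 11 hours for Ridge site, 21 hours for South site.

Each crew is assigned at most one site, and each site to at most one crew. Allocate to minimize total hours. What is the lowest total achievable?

Treat this as an assignment problem: match each crew to one site.
Optimal: Alpha crew→West site (17 hours), Echo crew→South site (15 hours), Hotel crew→East site (11 hours), Lima crew→Ridge site (11 hours) — total 17+15+11+11 = 54 hours.
Row-greedy (each crew in turn takes its cheapest remaining site) gives 84 hours, worse by 30.
Next-best assignment: Alpha crew→Ridge site, Echo crew→South site, Hotel crew→East site, Lima crew→West site = 55 hours.
No other one-to-one assignment undercuts 54 hours.

Min total: 54 hours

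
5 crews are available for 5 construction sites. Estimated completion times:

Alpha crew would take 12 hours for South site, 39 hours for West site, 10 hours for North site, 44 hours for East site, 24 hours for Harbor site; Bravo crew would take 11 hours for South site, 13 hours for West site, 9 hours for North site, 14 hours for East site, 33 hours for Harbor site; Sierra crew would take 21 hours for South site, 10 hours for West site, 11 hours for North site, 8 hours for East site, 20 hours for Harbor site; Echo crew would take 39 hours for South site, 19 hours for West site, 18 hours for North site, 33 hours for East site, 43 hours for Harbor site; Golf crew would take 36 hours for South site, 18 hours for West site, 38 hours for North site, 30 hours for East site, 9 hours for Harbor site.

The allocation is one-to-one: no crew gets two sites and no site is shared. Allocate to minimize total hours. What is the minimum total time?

Optimal: Alpha crew→South site (12 hours), Bravo crew→North site (9 hours), Sierra crew→East site (8 hours), Echo crew→West site (19 hours), Golf crew→Harbor site (9 hours) — total 12+9+8+19+9 = 57 hours.
Column-greedy (each site in turn goes to its cheapest remaining crew) gives 104 hours, worse by 47.
No other one-to-one assignment undercuts 57 hours.

Min total: 57 hours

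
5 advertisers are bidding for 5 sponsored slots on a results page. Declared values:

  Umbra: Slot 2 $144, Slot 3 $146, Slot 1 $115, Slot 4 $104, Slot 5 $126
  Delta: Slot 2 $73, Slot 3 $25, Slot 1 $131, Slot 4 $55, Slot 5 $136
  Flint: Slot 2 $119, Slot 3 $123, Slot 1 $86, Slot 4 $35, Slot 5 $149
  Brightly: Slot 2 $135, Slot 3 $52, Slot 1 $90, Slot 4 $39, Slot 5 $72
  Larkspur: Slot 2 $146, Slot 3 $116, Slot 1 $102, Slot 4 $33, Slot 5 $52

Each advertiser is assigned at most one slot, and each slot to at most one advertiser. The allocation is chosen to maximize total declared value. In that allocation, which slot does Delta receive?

Delta receives Slot 1.

Treat this as an assignment problem: match each advertiser to one slot.
Optimal: Umbra→Slot 4 ($104), Delta→Slot 1 ($131), Flint→Slot 5 ($149), Brightly→Slot 2 ($135), Larkspur→Slot 3 ($116) — total 104+131+149+135+116 = $635.
Column-greedy (each slot in turn goes to its best remaining advertiser) gives $611, worse by 24.
Next-best assignment: Umbra→Slot 3, Delta→Slot 1, Flint→Slot 5, Brightly→Slot 4, Larkspur→Slot 2 = $611.
Swapping Flint↔Delta (Flint→Slot 1 $86, Delta→Slot 5 $136) loses 58.
No other one-to-one assignment exceeds $635.
Delta's own top slot is Slot 5 ($136), but forcing Delta→Slot 5 and reassigning the rest optimally gives only $600 — worse by 35.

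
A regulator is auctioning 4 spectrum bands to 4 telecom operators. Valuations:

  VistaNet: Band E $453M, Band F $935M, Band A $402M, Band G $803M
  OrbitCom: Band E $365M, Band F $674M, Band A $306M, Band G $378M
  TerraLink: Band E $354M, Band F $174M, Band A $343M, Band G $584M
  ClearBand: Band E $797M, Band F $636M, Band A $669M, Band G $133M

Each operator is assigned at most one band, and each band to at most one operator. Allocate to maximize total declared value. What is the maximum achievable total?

Max total: $2622M

Optimal: VistaNet→Band F ($935M), OrbitCom→Band A ($306M), TerraLink→Band G ($584M), ClearBand→Band E ($797M) — total 935+306+584+797 = $2622M.
Next-best assignment: VistaNet→Band G, OrbitCom→Band F, TerraLink→Band A, ClearBand→Band E = $2617M.
Checked against all permutations: $2622M is optimal.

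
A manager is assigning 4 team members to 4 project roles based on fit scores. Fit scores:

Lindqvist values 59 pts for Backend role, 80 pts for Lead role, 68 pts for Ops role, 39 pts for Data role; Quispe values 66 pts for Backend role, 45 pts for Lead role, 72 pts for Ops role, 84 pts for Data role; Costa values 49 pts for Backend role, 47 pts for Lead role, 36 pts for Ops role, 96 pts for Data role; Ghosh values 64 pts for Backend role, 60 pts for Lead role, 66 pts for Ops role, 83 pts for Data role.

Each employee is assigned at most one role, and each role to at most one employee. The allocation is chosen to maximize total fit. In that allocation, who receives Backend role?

Optimal: Lindqvist→Lead role (80 pts), Quispe→Ops role (72 pts), Costa→Data role (96 pts), Ghosh→Backend role (64 pts) — total 80+72+96+64 = 312 pts.
Row-greedy (each employee in turn takes its best remaining role) gives 279 pts, worse by 33.
Next-best assignment: Lindqvist→Lead role, Quispe→Backend role, Costa→Data role, Ghosh→Ops role = 308 pts.
Swapping Lindqvist↔Quispe (Lindqvist→Ops role 68 pts, Quispe→Lead role 45 pts) loses 39.
Ghosh's own top role is Data role (83 pts), but forcing Ghosh→Data role and reassigning the rest optimally gives only 284 pts — worse by 28.

Ghosh receives Backend role.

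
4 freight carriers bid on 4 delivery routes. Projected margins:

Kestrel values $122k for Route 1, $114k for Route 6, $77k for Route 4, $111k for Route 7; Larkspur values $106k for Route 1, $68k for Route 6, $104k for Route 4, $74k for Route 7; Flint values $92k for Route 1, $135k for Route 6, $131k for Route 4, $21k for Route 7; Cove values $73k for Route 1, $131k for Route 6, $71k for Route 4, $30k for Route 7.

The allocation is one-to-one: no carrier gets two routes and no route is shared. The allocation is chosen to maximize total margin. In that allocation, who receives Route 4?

Optimal: Kestrel→Route 7 ($111k), Larkspur→Route 1 ($106k), Flint→Route 4 ($131k), Cove→Route 6 ($131k) — total 111+106+131+131 = $479k.
Row-greedy (each carrier in turn takes its best remaining route) gives $391k, worse by 88.
No other one-to-one assignment exceeds $479k.
Flint's own top route is Route 6 ($135k), but forcing Flint→Route 6 and reassigning the rest optimally gives only $423k — worse by 56.

Flint receives Route 4.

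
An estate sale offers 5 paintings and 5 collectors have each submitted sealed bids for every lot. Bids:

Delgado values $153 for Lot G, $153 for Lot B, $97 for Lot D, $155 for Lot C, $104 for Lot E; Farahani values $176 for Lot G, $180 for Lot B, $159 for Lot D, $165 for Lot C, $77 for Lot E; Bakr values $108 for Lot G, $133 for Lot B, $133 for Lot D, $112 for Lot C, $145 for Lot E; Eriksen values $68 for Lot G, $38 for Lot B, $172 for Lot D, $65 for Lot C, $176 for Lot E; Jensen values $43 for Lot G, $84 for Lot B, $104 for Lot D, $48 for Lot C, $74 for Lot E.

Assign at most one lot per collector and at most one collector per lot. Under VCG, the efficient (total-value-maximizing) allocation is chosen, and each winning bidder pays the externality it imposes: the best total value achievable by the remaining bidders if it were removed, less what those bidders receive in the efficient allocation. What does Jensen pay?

Efficient allocation: Delgado→Lot C ($155), Farahani→Lot G ($176), Bakr→Lot B ($133), Eriksen→Lot E ($176), Jensen→Lot D ($104); total welfare W = $744.
Jensen receives Lot D at value $104, so the others get W − 104 = $640.
Without Jensen: best allocation of the remaining 4 bidders over all 5 lots is Delgado→Lot C ($155), Farahani→Lot B ($180), Bakr→Lot E ($145), Eriksen→Lot D ($172), total $652.
VCG payment = (others' best without Jensen) − (others' welfare with Jensen) = 652 − 640 = $12.

Jensen pays $12.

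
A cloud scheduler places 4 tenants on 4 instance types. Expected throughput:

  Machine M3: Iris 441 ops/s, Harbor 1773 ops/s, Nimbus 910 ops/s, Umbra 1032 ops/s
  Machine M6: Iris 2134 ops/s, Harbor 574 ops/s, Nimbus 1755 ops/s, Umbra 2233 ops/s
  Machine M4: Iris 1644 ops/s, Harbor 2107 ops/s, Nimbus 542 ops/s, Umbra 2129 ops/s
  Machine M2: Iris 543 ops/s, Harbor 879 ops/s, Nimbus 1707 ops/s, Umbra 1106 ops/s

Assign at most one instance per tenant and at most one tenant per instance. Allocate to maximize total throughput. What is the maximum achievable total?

Maximum total: 7743 ops/s

Optimal: Iris→Machine M6 (2134 ops/s), Harbor→Machine M3 (1773 ops/s), Nimbus→Machine M2 (1707 ops/s), Umbra→Machine M4 (2129 ops/s) — total 2134+1773+1707+2129 = 7743 ops/s.
Row-greedy (each tenant in turn takes its best remaining instance) gives 6980 ops/s, worse by 763.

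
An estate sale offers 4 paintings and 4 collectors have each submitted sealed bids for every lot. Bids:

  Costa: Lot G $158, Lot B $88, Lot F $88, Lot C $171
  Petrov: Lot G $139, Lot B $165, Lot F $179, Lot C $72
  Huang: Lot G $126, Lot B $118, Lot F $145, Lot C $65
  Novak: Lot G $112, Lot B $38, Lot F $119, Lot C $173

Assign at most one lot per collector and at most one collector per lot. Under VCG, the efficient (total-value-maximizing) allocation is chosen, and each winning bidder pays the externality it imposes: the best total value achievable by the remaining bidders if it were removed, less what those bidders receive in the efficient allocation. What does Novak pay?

Novak pays $13.

Efficient allocation: Costa→Lot G ($158), Petrov→Lot B ($165), Huang→Lot F ($145), Novak→Lot C ($173); total welfare W = $641.
Novak receives Lot C at value $173, so the others get W − 173 = $468.
Without Novak: best allocation of the remaining 3 bidders over all 4 lots is Costa→Lot C ($171), Petrov→Lot B ($165), Huang→Lot F ($145), total $481.
VCG payment = (others' best without Novak) − (others' welfare with Novak) = 481 − 468 = $13.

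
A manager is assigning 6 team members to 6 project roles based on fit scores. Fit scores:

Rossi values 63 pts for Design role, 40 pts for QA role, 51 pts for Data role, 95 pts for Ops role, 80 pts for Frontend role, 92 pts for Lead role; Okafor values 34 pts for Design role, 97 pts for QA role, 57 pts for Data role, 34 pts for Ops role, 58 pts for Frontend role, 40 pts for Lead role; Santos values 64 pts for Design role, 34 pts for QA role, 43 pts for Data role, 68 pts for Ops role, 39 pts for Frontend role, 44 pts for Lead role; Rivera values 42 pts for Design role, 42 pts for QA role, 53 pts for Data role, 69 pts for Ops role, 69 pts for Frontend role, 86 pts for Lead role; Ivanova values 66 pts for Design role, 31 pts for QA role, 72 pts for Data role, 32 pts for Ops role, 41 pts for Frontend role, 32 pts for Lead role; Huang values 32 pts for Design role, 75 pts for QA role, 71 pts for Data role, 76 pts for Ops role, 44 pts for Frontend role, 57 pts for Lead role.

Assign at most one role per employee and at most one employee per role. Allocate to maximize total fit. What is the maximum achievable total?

This is a one-to-one assignment (maximum-weight bipartite matching).
Optimal: Rossi→Frontend role (80 pts), Okafor→QA role (97 pts), Santos→Design role (64 pts), Rivera→Lead role (86 pts), Ivanova→Data role (72 pts), Huang→Ops role (76 pts) — total 80+97+64+86+72+76 = 475 pts.
Max-entry greedy (repeatedly take the single best remaining cell) gives 458 pts, worse by 17.
Next-best assignment: Rossi→Lead role, Okafor→QA role, Santos→Design role, Rivera→Frontend role, Ivanova→Data role, Huang→Ops role = 470 pts.
Swapping Ivanova↔Rivera (Ivanova→Lead role 32 pts, Rivera→Data role 53 pts) loses 73.

Max total: 475 pts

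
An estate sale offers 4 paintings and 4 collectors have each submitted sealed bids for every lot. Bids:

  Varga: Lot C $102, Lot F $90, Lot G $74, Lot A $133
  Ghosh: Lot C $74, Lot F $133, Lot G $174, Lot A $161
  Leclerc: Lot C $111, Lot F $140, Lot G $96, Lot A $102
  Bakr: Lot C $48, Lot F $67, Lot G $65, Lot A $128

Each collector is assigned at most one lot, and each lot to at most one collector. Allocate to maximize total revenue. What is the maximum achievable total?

Optimal: Varga→Lot C ($102), Ghosh→Lot G ($174), Leclerc→Lot F ($140), Bakr→Lot A ($128) — total 102+174+140+128 = $544.
Max-entry greedy (repeatedly take the single best remaining cell) gives $495, worse by 49.
Next-best assignment: Varga→Lot F, Ghosh→Lot G, Leclerc→Lot C, Bakr→Lot A = $503.
Swapping Leclerc↔Varga (Leclerc→Lot C $111, Varga→Lot F $90) loses 41.
Checked against all permutations: $544 is optimal.

Maximum total: $544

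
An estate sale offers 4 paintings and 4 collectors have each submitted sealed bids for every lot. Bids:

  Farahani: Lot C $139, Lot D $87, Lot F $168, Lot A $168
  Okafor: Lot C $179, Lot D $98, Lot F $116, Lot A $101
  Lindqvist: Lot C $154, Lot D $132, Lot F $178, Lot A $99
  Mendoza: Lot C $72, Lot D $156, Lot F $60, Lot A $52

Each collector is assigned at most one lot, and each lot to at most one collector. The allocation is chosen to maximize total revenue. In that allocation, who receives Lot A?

Farahani receives Lot A.

Optimal: Farahani→Lot A ($168), Okafor→Lot C ($179), Lindqvist→Lot F ($178), Mendoza→Lot D ($156) — total 168+179+178+156 = $681.
Row-greedy (each collector in turn takes its best remaining lot) gives $531, worse by 150.
No other one-to-one assignment exceeds $681.
Farahani's own top lot is Lot F ($168), but forcing Farahani→Lot F and reassigning the rest optimally gives only $602 — worse by 79.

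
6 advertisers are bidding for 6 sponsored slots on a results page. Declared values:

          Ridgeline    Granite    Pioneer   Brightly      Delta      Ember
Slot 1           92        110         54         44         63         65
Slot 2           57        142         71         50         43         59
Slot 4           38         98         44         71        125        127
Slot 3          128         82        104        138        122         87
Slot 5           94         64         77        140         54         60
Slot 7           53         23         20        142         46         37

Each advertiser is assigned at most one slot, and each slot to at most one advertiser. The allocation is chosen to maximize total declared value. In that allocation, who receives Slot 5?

Optimal: Ridgeline→Slot 1 ($92), Granite→Slot 2 ($142), Pioneer→Slot 5 ($77), Brightly→Slot 7 ($142), Delta→Slot 3 ($122), Ember→Slot 4 ($127) — total 92+142+77+142+122+127 = $702.
Row-greedy (each advertiser in turn takes its best remaining slot) gives $679, worse by 23.
Next-best assignment: Ridgeline→Slot 5, Granite→Slot 2, Pioneer→Slot 1, Brightly→Slot 7, Delta→Slot 3, Ember→Slot 4 = $681.
No other one-to-one assignment exceeds $702.
Pioneer's own top slot is Slot 3 ($104), but forcing Pioneer→Slot 3 and reassigning the rest optimally gives only $672 — worse by 30.

Pioneer receives Slot 5.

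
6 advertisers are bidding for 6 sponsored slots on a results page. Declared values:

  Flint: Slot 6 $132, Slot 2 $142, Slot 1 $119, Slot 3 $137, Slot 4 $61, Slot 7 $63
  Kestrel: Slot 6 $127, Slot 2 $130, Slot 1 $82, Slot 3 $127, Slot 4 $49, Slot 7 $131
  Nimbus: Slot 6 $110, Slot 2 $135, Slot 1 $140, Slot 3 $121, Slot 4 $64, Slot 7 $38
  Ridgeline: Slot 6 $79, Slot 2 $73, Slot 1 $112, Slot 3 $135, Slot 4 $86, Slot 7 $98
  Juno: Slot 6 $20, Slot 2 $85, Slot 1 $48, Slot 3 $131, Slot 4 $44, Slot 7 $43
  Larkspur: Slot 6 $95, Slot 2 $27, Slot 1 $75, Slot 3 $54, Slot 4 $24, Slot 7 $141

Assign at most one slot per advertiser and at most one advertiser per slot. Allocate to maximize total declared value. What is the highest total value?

Max total: $767

Treat this as an assignment problem: match each advertiser to one slot.
Optimal: Flint→Slot 2 ($142), Kestrel→Slot 6 ($127), Nimbus→Slot 1 ($140), Ridgeline→Slot 4 ($86), Juno→Slot 3 ($131), Larkspur→Slot 7 ($141) — total 142+127+140+86+131+141 = $767.
Row-greedy (each advertiser in turn takes its best remaining slot) gives $687, worse by 80.
Next-best assignment: Flint→Slot 6, Kestrel→Slot 2, Nimbus→Slot 1, Ridgeline→Slot 4, Juno→Slot 3, Larkspur→Slot 7 = $760.
Every other assignment is strictly worse.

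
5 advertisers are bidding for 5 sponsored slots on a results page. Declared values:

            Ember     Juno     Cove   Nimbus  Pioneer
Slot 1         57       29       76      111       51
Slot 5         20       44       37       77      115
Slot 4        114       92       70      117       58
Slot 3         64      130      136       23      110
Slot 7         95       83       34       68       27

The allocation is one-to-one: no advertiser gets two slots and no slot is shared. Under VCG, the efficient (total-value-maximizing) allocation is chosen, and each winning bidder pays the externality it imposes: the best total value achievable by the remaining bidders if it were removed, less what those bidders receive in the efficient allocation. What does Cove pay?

Efficient allocation: Ember→Slot 4 ($114), Juno→Slot 7 ($83), Cove→Slot 3 ($136), Nimbus→Slot 1 ($111), Pioneer→Slot 5 ($115); total welfare W = $559.
Cove receives Slot 3 at value $136, so the others get W − 136 = $423.
Without Cove: best allocation of the remaining 4 bidders over all 5 slots is Ember→Slot 4 ($114), Juno→Slot 3 ($130), Nimbus→Slot 1 ($111), Pioneer→Slot 5 ($115), total $470.
VCG payment = (others' best without Cove) − (others' welfare with Cove) = 470 − 423 = $47.

Cove pays $47.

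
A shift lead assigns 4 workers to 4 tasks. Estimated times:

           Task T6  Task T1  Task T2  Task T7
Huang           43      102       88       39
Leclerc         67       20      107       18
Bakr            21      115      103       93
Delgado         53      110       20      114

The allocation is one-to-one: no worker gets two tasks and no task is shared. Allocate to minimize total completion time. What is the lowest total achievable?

Min total: 100 min

Optimal: Huang→Task T7 (39 min), Leclerc→Task T1 (20 min), Bakr→Task T6 (21 min), Delgado→Task T2 (20 min) — total 39+20+21+20 = 100 min.
Min-entry greedy (repeatedly take the single cheapest remaining cell) gives 161 min, worse by 61.
Every other assignment is strictly worse.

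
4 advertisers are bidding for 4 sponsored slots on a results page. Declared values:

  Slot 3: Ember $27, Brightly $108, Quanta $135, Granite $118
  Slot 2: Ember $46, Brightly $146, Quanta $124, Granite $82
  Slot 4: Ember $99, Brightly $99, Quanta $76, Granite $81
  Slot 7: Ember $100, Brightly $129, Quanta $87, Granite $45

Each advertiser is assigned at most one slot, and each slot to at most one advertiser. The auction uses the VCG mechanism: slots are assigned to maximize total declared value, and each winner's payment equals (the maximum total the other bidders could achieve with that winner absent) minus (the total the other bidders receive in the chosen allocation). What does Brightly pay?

Efficient allocation: Ember→Slot 4 ($99), Brightly→Slot 7 ($129), Quanta→Slot 2 ($124), Granite→Slot 3 ($118); total welfare W = $470.
Brightly receives Slot 7 at value $129, so the others get W − 129 = $341.
Without Brightly: best allocation of the remaining 3 bidders over all 4 slots is Ember→Slot 7 ($100), Quanta→Slot 2 ($124), Granite→Slot 3 ($118), total $342.
VCG payment = (others' best without Brightly) − (others' welfare with Brightly) = 342 − 341 = $1.

Brightly pays $1.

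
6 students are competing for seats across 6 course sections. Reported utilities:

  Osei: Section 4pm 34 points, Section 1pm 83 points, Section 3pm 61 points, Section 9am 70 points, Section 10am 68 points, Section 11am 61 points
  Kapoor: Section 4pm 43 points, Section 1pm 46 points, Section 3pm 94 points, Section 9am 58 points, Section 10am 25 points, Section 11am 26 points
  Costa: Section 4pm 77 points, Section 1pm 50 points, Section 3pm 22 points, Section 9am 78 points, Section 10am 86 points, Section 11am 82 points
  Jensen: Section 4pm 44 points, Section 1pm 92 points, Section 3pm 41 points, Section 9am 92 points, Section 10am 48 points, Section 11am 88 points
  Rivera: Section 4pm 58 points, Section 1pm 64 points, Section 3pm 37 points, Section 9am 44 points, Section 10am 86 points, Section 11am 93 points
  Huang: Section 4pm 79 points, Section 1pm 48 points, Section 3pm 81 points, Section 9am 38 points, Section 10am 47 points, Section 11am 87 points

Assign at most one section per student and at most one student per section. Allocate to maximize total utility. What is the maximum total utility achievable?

Optimal: Osei→Section 1pm (83 points), Kapoor→Section 3pm (94 points), Costa→Section 10am (86 points), Jensen→Section 9am (92 points), Rivera→Section 11am (93 points), Huang→Section 4pm (79 points) — total 83+94+86+92+93+79 = 527 points.
Column-greedy (each section in turn goes to its best remaining student) gives 490 points, worse by 37.

Maximum total: 527 points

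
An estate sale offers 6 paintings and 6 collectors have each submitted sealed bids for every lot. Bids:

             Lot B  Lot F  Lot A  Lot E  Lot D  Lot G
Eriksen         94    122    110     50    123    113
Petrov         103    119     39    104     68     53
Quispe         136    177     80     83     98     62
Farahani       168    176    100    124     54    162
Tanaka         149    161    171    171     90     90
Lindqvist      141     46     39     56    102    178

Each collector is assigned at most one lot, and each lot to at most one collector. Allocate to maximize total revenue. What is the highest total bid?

Maximum total: $921

Optimal: Eriksen→Lot D ($123), Petrov→Lot E ($104), Quispe→Lot F ($177), Farahani→Lot B ($168), Tanaka→Lot A ($171), Lindqvist→Lot G ($178) — total 123+104+177+168+171+178 = $921.
Row-greedy (each collector in turn takes its best remaining lot) gives $767, worse by 154.
Every other assignment is strictly worse.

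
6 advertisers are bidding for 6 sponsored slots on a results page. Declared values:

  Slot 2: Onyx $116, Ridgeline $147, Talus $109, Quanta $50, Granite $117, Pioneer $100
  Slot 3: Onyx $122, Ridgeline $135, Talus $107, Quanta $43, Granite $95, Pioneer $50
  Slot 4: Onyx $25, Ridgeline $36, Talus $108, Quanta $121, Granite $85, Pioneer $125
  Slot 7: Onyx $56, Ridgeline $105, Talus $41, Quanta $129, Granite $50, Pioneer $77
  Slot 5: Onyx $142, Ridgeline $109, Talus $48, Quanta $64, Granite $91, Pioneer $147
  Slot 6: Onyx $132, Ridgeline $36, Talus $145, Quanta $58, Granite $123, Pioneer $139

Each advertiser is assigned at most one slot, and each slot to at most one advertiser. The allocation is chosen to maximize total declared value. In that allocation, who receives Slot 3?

Optimal: Onyx→Slot 5 ($142), Ridgeline→Slot 3 ($135), Talus→Slot 6 ($145), Quanta→Slot 7 ($129), Granite→Slot 2 ($117), Pioneer→Slot 4 ($125) — total 142+135+145+129+117+125 = $793.
Column-greedy (each slot in turn goes to its best remaining advertiser) gives $759, worse by 34.
Ridgeline's own top slot is Slot 2 ($147), but forcing Ridgeline→Slot 2 and reassigning the rest optimally gives only $783 — worse by 10.

Ridgeline receives Slot 3.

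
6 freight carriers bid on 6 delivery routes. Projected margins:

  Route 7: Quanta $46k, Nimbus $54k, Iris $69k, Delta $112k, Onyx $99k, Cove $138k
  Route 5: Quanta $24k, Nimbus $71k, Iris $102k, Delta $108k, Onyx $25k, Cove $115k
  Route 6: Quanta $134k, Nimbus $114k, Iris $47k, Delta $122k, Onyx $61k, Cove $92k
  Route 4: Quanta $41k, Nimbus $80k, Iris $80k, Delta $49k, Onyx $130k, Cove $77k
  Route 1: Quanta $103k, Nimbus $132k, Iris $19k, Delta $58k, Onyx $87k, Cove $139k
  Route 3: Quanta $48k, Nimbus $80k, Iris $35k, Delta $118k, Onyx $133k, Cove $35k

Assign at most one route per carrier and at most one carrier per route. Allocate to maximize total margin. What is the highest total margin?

Max total: $754k

Optimal: Quanta→Route 6 ($134k), Nimbus→Route 1 ($132k), Iris→Route 5 ($102k), Delta→Route 3 ($118k), Onyx→Route 4 ($130k), Cove→Route 7 ($138k) — total 134+132+102+118+130+138 = $754k.
Max-entry greedy (repeatedly take the single best remaining cell) gives $700k, worse by 54.
Swapping Nimbus↔Iris (Nimbus→Route 5 $71k, Iris→Route 1 $19k) loses 144.
No other one-to-one assignment exceeds $754k.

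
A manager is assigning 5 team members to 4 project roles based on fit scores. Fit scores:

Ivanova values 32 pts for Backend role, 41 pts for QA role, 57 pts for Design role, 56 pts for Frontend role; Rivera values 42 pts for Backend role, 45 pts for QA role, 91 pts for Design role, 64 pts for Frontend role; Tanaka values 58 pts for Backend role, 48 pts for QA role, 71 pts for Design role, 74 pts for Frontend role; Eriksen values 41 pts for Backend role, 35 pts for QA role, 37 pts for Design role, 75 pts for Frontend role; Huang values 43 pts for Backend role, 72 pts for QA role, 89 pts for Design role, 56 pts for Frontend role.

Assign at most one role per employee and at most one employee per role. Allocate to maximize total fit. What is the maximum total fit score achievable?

This is the linear assignment problem.
Optimal: Tanaka→Backend role (58 pts), Huang→QA role (72 pts), Rivera→Design role (91 pts), Eriksen→Frontend role (75 pts) — total 58+72+91+75 = 296 pts.
Row-greedy (each employee in turn takes its best remaining role) gives 214 pts, worse by 82.
Every other assignment is strictly worse.

Maximum total: 296 pts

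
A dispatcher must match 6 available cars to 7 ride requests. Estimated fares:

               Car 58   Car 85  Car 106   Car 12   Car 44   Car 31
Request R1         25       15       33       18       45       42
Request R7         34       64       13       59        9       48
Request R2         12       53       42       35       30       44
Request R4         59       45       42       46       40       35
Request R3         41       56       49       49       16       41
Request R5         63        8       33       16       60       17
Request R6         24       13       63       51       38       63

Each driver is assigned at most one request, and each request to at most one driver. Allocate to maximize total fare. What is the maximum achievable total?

This is a one-to-one assignment (maximum-weight bipartite matching).
Optimal: Car 58→Request R4 ($59), Car 85→Request R2 ($53), Car 106→Request R3 ($49), Car 12→Request R7 ($59), Car 44→Request R5 ($60), Car 31→Request R6 ($63) — total 59+53+49+59+60+63 = $343.
Max-entry greedy (repeatedly take the single best remaining cell) gives $328, worse by 15.
Next-best assignment: Car 58→Request R4, Car 85→Request R3, Car 106→Request R6, Car 12→Request R7, Car 44→Request R5, Car 31→Request R2 = $341.
Swapping Car 85↔Car 31 (Car 85→Request R6 $13, Car 31→Request R2 $44) loses 59.
No other one-to-one assignment exceeds $343.

Maximum total: $343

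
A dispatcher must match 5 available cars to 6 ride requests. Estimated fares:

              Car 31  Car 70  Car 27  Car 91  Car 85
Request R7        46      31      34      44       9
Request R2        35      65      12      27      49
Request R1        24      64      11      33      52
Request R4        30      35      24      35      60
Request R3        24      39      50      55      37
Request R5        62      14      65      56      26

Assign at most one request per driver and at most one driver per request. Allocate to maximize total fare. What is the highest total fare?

Optimal: Car 31→Request R7 ($46), Car 70→Request R2 ($65), Car 27→Request R5 ($65), Car 91→Request R3 ($55), Car 85→Request R4 ($60) — total 46+65+65+55+60 = $291.
Column-greedy (each request in turn goes to its best remaining driver) gives $248, worse by 43.
No other one-to-one assignment exceeds $291.

Maximum total: $291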